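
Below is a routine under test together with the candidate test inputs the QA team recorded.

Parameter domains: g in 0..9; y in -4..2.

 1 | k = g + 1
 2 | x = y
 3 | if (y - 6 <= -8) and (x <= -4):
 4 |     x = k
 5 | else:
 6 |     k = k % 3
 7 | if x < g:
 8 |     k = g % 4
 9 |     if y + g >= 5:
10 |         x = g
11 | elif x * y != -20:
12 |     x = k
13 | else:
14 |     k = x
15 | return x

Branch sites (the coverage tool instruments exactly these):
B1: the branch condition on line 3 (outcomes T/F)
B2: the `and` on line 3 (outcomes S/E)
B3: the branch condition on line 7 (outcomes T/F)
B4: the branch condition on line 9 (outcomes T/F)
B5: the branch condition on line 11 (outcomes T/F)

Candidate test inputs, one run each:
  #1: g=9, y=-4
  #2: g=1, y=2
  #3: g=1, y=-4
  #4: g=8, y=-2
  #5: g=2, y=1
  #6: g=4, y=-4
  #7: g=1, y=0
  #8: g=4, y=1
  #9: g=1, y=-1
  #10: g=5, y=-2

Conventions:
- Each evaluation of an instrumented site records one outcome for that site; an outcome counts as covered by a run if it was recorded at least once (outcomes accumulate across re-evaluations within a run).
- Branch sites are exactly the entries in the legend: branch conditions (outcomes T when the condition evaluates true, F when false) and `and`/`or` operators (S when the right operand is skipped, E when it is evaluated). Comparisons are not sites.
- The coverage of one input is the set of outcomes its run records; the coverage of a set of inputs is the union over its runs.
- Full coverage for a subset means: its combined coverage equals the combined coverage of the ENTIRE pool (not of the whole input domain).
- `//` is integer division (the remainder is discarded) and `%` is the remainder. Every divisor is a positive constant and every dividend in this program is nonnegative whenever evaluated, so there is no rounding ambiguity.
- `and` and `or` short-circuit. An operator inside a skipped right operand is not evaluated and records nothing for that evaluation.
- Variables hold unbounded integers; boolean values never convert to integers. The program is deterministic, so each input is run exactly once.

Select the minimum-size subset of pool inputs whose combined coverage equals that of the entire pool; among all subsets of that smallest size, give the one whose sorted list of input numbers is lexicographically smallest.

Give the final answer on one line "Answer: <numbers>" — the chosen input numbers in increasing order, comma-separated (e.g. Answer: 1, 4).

run #1 (g=9, y=-4) runs B2->E, B1->T, B3->F, B5->T; records B1=T, B2=E, B3=F, B5=T
run #2 (g=1, y=2) runs B2->S, B1->F, B3->F, B5->T; records B1=F, B2=S, B3=F, B5=T
run #3 (g=1, y=-4) runs B2->E, B1->T, B3->F, B5->T; records B1=T, B2=E, B3=F, B5=T
run #4 (g=8, y=-2) runs B2->E, B1->F, B3->T, B4->T; records B1=F, B2=E, B3=T, B4=T
run #5 (g=2, y=1) runs B2->S, B1->F, B3->T, B4->F; records B1=F, B2=S, B3=T, B4=F
run #6 (g=4, y=-4) runs B2->E, B1->T, B3->F, B5->F; records B1=T, B2=E, B3=F, B5=F
run #7 (g=1, y=0) runs B2->S, B1->F, B3->T, B4->F; records B1=F, B2=S, B3=T, B4=F
run #8 (g=4, y=1) runs B2->S, B1->F, B3->T, B4->T; records B1=F, B2=S, B3=T, B4=T
run #9 (g=1, y=-1) runs B2->S, B1->F, B3->T, B4->F; records B1=F, B2=S, B3=T, B4=F
run #10 (g=5, y=-2) runs B2->E, B1->F, B3->T, B4->F; records B1=F, B2=E, B3=T, B4=F
union over all inputs: B1=T, B1=F, B2=S, B2=E, B3=T, B3=F, B4=T, B4=F, B5=T, B5=F (10 outcomes)
no size-1 subset reaches all 10 outcomes (best union: 4/10)
no size-2 subset reaches all 10 outcomes (best union: 8/10)
no size-3 subset reaches all 10 outcomes (best union: 9/10)
inputs {1, 4, 5, 6} (size 4) cover everything; no size-4 subset with a lexicographically smaller index list covers all 10

Answer: 1, 4, 5, 6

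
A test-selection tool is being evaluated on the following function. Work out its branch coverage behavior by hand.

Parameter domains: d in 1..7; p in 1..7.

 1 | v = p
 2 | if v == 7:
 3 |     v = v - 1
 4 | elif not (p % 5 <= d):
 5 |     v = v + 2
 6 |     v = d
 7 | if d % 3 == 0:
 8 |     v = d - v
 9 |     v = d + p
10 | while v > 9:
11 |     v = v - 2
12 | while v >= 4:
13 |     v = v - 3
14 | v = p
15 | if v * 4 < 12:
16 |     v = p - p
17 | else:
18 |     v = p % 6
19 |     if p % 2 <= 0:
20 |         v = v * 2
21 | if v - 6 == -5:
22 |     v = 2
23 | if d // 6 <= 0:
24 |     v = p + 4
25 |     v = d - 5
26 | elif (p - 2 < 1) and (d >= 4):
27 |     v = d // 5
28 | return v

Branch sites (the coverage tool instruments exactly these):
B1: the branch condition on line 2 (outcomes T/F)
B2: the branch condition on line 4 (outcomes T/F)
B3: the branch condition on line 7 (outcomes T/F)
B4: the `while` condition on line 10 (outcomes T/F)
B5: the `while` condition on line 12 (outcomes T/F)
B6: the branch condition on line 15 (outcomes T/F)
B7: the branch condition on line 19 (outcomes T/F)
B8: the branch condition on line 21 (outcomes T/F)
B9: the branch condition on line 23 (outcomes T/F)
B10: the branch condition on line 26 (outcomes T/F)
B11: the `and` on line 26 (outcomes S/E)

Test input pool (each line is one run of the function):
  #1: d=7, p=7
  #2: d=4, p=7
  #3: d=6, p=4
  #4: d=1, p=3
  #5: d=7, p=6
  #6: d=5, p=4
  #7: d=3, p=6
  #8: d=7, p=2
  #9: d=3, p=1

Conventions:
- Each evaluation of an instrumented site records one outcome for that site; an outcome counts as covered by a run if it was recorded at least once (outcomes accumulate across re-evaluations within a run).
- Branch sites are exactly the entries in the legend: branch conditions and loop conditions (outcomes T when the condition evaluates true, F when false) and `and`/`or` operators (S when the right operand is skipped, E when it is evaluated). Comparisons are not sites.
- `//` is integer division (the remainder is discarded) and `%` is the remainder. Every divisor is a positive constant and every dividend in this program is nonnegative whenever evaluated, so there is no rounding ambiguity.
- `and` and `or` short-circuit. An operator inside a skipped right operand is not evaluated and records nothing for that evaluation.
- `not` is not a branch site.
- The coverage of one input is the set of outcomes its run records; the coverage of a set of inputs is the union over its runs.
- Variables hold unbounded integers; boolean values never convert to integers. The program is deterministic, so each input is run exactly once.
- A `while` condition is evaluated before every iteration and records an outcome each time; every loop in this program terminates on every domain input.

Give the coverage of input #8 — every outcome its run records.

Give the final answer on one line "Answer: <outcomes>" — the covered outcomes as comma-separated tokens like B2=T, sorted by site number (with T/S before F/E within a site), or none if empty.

Tracing the run of input #8 (d=7, p=2):
  B1->F, B2->F, B3->F, B4->F, B5->F, B6->T, B8->F, B9->F, B11->E, B10->T
deduplicating events, the covered set is: B1=F, B2=F, B3=F, B4=F, B5=F, B6=T, B8=F, B9=F, B10=T, B11=E

Answer: B1=F, B2=F, B3=F, B4=F, B5=F, B6=T, B8=F, B9=F, B10=T, B11=E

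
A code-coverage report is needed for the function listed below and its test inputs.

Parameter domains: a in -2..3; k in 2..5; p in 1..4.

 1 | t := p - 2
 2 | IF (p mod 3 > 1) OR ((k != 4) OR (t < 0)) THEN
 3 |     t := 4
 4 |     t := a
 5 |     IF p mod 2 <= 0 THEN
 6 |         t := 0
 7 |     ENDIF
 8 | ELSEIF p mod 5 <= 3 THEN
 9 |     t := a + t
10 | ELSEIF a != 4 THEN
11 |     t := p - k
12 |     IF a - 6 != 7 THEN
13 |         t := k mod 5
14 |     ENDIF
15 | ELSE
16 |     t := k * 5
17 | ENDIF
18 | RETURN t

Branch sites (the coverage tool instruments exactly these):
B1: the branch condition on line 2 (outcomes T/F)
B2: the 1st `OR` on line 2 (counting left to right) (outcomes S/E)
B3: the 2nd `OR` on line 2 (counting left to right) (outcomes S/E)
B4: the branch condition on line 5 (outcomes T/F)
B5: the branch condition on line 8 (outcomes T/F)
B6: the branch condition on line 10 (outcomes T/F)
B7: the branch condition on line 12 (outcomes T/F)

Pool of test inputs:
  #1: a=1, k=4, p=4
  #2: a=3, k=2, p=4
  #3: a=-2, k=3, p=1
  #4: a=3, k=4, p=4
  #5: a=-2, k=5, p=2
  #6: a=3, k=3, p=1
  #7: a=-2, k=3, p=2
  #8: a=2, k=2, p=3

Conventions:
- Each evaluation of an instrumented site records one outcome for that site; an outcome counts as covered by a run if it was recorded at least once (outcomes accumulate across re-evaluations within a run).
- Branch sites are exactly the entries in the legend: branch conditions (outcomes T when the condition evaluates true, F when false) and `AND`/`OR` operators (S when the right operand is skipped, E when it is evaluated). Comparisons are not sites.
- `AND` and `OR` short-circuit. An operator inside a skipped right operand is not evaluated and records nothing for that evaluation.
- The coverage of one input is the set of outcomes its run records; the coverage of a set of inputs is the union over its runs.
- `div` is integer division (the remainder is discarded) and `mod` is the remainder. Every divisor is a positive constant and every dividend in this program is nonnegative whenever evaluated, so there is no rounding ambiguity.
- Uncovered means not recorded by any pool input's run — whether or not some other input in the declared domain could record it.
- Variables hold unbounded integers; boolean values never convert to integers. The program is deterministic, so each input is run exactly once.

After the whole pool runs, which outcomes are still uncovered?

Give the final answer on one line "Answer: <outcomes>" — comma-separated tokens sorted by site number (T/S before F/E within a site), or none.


test 1 (a=1, k=4, p=4) hits B1=F, B2=E, B3=E, B5=F, B6=T, B7=T
test 2 (a=3, k=2, p=4) hits B1=T, B2=E, B3=S, B4=T
test 3 (a=-2, k=3, p=1) hits B1=T, B2=E, B3=S, B4=F
test 4 (a=3, k=4, p=4) hits B1=F, B2=E, B3=E, B5=F, B6=T, B7=T
test 5 (a=-2, k=5, p=2) hits B1=T, B2=S, B4=T
test 6 (a=3, k=3, p=1) hits B1=T, B2=E, B3=S, B4=F
test 7 (a=-2, k=3, p=2) hits B1=T, B2=S, B4=T
test 8 (a=2, k=2, p=3) hits B1=T, B2=E, B3=S, B4=F
union over the pool: B1=T, B1=F, B2=S, B2=E, B3=S, B3=E, B4=T, B4=F, B5=F, B6=T, B7=T
uncovered (3 of 14): B5=T, B6=F, B7=F
Answer: B5=T, B6=F, B7=F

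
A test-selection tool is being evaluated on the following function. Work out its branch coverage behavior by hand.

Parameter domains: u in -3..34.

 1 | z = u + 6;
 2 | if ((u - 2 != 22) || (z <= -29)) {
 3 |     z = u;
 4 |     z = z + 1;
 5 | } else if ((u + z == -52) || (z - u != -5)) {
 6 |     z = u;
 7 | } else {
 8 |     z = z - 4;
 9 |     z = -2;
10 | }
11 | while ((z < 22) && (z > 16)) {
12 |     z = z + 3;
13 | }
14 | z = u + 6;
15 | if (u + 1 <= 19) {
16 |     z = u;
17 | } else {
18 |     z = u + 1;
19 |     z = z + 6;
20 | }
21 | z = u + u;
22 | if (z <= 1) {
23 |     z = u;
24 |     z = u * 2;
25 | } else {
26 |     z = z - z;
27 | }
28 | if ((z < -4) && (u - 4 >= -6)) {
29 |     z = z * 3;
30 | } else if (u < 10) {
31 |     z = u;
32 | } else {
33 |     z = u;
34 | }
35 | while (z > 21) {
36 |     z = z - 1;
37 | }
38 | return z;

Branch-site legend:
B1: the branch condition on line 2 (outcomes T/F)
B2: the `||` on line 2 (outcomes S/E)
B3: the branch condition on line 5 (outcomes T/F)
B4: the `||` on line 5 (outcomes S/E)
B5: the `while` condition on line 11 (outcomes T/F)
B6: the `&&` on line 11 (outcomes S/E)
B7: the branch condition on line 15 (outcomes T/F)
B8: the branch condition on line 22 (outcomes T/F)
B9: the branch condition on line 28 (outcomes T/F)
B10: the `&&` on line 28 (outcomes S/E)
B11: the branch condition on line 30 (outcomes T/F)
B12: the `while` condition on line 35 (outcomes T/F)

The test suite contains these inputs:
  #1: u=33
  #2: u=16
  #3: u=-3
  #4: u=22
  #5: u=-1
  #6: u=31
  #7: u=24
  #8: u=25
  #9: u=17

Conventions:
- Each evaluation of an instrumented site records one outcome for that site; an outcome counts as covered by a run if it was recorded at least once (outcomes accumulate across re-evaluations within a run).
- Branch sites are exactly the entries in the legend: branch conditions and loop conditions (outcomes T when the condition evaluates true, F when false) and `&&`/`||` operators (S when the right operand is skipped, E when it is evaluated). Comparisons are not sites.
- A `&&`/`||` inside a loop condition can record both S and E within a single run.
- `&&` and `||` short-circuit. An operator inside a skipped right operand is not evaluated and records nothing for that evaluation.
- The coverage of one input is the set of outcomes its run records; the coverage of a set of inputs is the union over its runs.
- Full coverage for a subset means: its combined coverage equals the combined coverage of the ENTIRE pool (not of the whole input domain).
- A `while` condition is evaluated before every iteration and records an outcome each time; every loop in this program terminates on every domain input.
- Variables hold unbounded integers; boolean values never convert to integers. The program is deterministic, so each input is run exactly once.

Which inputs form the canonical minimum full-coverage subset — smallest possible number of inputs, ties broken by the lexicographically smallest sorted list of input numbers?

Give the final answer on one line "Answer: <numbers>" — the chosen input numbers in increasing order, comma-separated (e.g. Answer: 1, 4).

input #1 (u=33): events B2->S, B1->T, B6->S, B5->F, B7->F, B8->F, B10->S, B9->F, B11->F, B12->T, B12->T, B12->T, B12->T, B12->T, ...; covers B1=T, B2=S, B5=F, B6=S, B7=F, B8=F, B9=F, B10=S, B11=F, B12=T, B12=F
input #2 (u=16): events B2->S, B1->T, B6->E, B5->T, B6->E, B5->T, B6->S, B5->F, B7->T, B8->F, B10->S, B9->F, B11->F, B12->F; covers B1=T, B2=S, B5=T, B5=F, B6=S, B6=E, B7=T, B8=F, B9=F, B10=S, B11=F, B12=F
input #3 (u=-3): events B2->S, B1->T, B6->E, B5->F, B7->T, B8->T, B10->E, B9->F, B11->T, B12->F; covers B1=T, B2=S, B5=F, B6=E, B7=T, B8=T, B9=F, B10=E, B11=T, B12=F
input #4 (u=22): events B2->S, B1->T, B6->S, B5->F, B7->F, B8->F, B10->S, B9->F, B11->F, B12->T, B12->F; covers B1=T, B2=S, B5=F, B6=S, B7=F, B8=F, B9=F, B10=S, B11=F, B12=T, B12=F
input #5 (u=-1): events B2->S, B1->T, B6->E, B5->F, B7->T, B8->T, B10->S, B9->F, B11->T, B12->F; covers B1=T, B2=S, B5=F, B6=E, B7=T, B8=T, B9=F, B10=S, B11=T, B12=F
input #6 (u=31): events B2->S, B1->T, B6->S, B5->F, B7->F, B8->F, B10->S, B9->F, B11->F, B12->T, B12->T, B12->T, B12->T, B12->T, ...; covers B1=T, B2=S, B5=F, B6=S, B7=F, B8=F, B9=F, B10=S, B11=F, B12=T, B12=F
input #7 (u=24): events B2->E, B1->F, B4->E, B3->T, B6->S, B5->F, B7->F, B8->F, B10->S, B9->F, B11->F, B12->T, B12->T, B12->T, ...; covers B1=F, B2=E, B3=T, B4=E, B5=F, B6=S, B7=F, B8=F, B9=F, B10=S, B11=F, B12=T, B12=F
input #8 (u=25): events B2->S, B1->T, B6->S, B5->F, B7->F, B8->F, B10->S, B9->F, B11->F, B12->T, B12->T, B12->T, B12->T, B12->F; covers B1=T, B2=S, B5=F, B6=S, B7=F, B8=F, B9=F, B10=S, B11=F, B12=T, B12=F
input #9 (u=17): events B2->S, B1->T, B6->E, B5->T, B6->E, B5->T, B6->S, B5->F, B7->T, B8->F, B10->S, B9->F, B11->F, B12->F; covers B1=T, B2=S, B5=T, B5=F, B6=S, B6=E, B7=T, B8=F, B9=F, B10=S, B11=F, B12=F
union over all inputs: B1=T, B1=F, B2=S, B2=E, B3=T, B4=E, B5=T, B5=F, B6=S, B6=E, B7=T, B7=F, B8=T, B8=F, B9=F, B10=S, B10=E, B11=T, B11=F, B12=T, B12=F (21 outcomes)
every size-1 subset falls short of the 21 outcomes (best: 13/21)
every size-2 subset falls short of the 21 outcomes (best: 20/21)
inputs {2, 3, 7} (size 3) cover everything; no size-3 subset with a lexicographically smaller index list covers all 21

Answer: 2, 3, 7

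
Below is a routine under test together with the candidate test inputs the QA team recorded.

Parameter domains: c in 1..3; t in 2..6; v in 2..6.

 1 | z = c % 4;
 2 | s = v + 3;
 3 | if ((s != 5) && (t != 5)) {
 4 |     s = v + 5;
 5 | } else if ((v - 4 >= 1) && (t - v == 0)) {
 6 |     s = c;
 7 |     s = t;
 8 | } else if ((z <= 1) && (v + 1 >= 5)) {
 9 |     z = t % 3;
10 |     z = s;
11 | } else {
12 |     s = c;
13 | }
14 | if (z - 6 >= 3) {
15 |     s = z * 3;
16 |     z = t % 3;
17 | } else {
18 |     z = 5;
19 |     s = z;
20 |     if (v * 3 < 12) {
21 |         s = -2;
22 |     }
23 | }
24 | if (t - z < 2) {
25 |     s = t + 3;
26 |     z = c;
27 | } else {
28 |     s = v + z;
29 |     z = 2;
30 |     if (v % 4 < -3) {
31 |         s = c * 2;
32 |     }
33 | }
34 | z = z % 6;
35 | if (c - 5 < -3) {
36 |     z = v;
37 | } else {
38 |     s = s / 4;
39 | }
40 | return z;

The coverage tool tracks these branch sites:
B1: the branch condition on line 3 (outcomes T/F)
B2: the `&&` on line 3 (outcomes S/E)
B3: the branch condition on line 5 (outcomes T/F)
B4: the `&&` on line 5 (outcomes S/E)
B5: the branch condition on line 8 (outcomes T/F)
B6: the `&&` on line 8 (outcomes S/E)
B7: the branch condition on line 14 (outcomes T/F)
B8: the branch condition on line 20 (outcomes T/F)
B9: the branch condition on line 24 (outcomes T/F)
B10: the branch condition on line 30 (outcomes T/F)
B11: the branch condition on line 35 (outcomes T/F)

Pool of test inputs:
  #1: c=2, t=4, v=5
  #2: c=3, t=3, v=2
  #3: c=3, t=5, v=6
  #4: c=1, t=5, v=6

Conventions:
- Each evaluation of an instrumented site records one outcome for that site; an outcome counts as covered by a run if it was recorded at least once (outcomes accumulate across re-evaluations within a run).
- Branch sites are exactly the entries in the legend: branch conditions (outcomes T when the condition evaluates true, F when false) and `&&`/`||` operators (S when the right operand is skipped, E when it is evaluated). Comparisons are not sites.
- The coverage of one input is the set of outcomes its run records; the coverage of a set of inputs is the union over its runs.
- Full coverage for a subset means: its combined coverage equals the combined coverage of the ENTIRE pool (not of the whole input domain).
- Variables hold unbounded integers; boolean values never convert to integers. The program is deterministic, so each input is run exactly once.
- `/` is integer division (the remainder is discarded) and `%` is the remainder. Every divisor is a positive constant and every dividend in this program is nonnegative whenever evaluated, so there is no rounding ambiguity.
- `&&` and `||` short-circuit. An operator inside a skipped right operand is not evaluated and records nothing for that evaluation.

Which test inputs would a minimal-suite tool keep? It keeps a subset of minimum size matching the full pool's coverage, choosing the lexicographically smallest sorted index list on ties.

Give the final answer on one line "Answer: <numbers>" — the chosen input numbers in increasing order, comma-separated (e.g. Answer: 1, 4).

run #1 (c=2, t=4, v=5) runs B2->E, B1->T, B7->F, B8->F, B9->T, B11->F; records B1=T, B2=E, B7=F, B8=F, B9=T, B11=F
run #2 (c=3, t=3, v=2) runs B2->S, B1->F, B4->S, B3->F, B6->S, B5->F, B7->F, B8->T, B9->T, B11->F; records B1=F, B2=S, B3=F, B4=S, B5=F, B6=S, B7=F, B8=T, B9=T, B11=F
run #3 (c=3, t=5, v=6) runs B2->E, B1->F, B4->E, B3->F, B6->S, B5->F, B7->F, B8->F, B9->T, B11->F; records B1=F, B2=E, B3=F, B4=E, B5=F, B6=S, B7=F, B8=F, B9=T, B11=F
run #4 (c=1, t=5, v=6) runs B2->E, B1->F, B4->E, B3->F, B6->E, B5->T, B7->T, B9->F, B10->F, B11->T; records B1=F, B2=E, B3=F, B4=E, B5=T, B6=E, B7=T, B9=F, B10=F, B11=T
together the pool reaches 20 outcomes: B1=T, B1=F, B2=S, B2=E, B3=F, B4=S, B4=E, B5=T, B5=F, B6=S, B6=E, B7=T, B7=F, B8=T, B8=F, B9=T, B9=F, B10=F, B11=T, B11=F
checked all size-1 subsets: none covers 20 outcomes (max 10/20)
checked all size-2 subsets: none covers 20 outcomes (max 18/20)
inputs {1, 2, 4} (size 3) cover everything; no size-3 subset with a lexicographically smaller index list covers all 20

Answer: 1, 2, 4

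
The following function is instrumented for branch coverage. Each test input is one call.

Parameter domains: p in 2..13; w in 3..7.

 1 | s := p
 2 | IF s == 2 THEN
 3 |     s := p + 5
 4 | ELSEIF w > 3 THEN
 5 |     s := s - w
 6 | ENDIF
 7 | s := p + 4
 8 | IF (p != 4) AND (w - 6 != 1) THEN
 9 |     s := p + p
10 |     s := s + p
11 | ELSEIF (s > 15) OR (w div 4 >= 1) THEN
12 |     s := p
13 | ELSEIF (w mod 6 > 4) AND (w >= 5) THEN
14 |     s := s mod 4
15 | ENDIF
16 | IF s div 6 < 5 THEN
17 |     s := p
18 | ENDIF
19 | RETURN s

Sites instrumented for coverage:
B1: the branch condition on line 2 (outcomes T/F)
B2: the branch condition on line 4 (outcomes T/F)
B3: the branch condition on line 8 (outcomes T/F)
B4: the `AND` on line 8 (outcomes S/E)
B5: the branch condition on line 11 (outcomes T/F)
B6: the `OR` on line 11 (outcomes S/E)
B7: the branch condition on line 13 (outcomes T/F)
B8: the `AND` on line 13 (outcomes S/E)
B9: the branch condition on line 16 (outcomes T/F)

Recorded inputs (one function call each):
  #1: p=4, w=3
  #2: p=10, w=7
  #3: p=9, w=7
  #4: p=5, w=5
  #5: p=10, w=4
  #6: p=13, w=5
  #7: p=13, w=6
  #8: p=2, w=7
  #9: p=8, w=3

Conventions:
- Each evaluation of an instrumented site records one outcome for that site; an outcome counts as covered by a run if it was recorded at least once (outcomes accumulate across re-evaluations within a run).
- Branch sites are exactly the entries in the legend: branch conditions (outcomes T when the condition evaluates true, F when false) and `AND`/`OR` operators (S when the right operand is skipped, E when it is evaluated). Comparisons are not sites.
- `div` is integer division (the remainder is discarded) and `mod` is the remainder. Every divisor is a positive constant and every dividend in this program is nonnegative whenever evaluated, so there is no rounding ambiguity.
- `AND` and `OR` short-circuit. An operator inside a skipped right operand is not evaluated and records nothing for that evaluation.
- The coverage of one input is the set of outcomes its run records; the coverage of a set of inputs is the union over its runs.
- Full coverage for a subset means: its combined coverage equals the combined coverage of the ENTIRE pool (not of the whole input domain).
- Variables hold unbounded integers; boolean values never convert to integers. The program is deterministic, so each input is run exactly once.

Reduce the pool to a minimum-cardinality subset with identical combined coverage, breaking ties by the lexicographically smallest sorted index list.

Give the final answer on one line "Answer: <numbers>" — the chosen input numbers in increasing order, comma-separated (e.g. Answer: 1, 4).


run #1 (p=4, w=3) records B1=F, B2=F, B3=F, B4=S, B5=F, B6=E, B7=F, B8=S, B9=T
run #2 (p=10, w=7) records B1=F, B2=T, B3=F, B4=E, B5=T, B6=E, B9=T
run #3 (p=9, w=7) records B1=F, B2=T, B3=F, B4=E, B5=T, B6=E, B9=T
run #4 (p=5, w=5) records B1=F, B2=T, B3=T, B4=E, B9=T
run #5 (p=10, w=4) records B1=F, B2=T, B3=T, B4=E, B9=F
run #6 (p=13, w=5) records B1=F, B2=T, B3=T, B4=E, B9=F
run #7 (p=13, w=6) records B1=F, B2=T, B3=T, B4=E, B9=F
run #8 (p=2, w=7) records B1=T, B3=F, B4=E, B5=T, B6=E, B9=T
run #9 (p=8, w=3) records B1=F, B2=F, B3=T, B4=E, B9=T
together the pool reaches 15 outcomes: B1=T, B1=F, B2=T, B2=F, B3=T, B3=F, B4=S, B4=E, B5=T, B5=F, B6=E, B7=F, B8=S, B9=T, B9=F
size 1 is not enough: best union over all size-1 subsets is 9/15
size 2 is not enough: best union over all size-2 subsets is 13/15
inputs {1, 5, 8} (size 3) cover everything; no size-3 subset with a lexicographically smaller index list covers all 15
Answer: 1, 5, 8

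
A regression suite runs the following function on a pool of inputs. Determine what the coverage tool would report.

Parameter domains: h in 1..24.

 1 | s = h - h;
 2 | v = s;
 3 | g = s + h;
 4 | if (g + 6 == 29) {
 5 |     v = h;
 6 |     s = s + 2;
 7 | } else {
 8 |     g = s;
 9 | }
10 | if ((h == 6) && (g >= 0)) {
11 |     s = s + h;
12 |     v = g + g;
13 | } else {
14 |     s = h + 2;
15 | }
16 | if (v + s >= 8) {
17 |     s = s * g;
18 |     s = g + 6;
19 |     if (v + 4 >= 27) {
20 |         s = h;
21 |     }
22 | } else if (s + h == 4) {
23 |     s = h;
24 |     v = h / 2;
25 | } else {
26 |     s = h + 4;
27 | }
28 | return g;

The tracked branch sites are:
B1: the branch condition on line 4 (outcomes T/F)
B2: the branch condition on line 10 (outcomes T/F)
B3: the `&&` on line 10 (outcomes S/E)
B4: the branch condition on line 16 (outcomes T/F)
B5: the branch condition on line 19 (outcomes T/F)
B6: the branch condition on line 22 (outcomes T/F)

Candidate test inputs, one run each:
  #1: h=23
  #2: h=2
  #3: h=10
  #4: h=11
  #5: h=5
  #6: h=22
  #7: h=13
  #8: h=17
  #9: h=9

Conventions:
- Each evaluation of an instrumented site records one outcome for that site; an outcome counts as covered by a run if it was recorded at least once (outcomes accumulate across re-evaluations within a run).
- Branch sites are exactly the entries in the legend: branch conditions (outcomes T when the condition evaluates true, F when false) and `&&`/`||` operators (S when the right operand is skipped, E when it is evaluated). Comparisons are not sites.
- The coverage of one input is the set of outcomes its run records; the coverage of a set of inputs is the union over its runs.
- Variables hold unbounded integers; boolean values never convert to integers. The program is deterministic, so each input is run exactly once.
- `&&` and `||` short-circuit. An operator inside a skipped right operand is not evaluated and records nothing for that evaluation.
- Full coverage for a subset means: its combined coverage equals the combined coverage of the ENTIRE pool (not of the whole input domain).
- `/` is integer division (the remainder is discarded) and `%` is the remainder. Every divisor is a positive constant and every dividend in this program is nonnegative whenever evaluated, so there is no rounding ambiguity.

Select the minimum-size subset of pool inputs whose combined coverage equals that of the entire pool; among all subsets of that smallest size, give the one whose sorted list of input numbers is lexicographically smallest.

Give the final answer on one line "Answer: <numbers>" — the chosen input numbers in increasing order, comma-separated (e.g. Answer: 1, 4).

input #1, h=23: events B1->T, B3->S, B2->F, B4->T, B5->T; outcomes B1=T, B2=F, B3=S, B4=T, B5=T
input #2, h=2: events B1->F, B3->S, B2->F, B4->F, B6->F; outcomes B1=F, B2=F, B3=S, B4=F, B6=F
input #3, h=10: events B1->F, B3->S, B2->F, B4->T, B5->F; outcomes B1=F, B2=F, B3=S, B4=T, B5=F
input #4, h=11: events B1->F, B3->S, B2->F, B4->T, B5->F; outcomes B1=F, B2=F, B3=S, B4=T, B5=F
input #5, h=5: events B1->F, B3->S, B2->F, B4->F, B6->F; outcomes B1=F, B2=F, B3=S, B4=F, B6=F
input #6, h=22: events B1->F, B3->S, B2->F, B4->T, B5->F; outcomes B1=F, B2=F, B3=S, B4=T, B5=F
input #7, h=13: events B1->F, B3->S, B2->F, B4->T, B5->F; outcomes B1=F, B2=F, B3=S, B4=T, B5=F
input #8, h=17: events B1->F, B3->S, B2->F, B4->T, B5->F; outcomes B1=F, B2=F, B3=S, B4=T, B5=F
input #9, h=9: events B1->F, B3->S, B2->F, B4->T, B5->F; outcomes B1=F, B2=F, B3=S, B4=T, B5=F
the full pool covers 9 outcomes: B1=T, B1=F, B2=F, B3=S, B4=T, B4=F, B5=T, B5=F, B6=F
every size-1 subset falls short of the 9 outcomes (best: 5/9)
every size-2 subset falls short of the 9 outcomes (best: 8/9)
at size 3, {1, 2, 3} reaches all 9 outcomes; every lexicographically earlier size-3 subset fails

Answer: 1, 2, 3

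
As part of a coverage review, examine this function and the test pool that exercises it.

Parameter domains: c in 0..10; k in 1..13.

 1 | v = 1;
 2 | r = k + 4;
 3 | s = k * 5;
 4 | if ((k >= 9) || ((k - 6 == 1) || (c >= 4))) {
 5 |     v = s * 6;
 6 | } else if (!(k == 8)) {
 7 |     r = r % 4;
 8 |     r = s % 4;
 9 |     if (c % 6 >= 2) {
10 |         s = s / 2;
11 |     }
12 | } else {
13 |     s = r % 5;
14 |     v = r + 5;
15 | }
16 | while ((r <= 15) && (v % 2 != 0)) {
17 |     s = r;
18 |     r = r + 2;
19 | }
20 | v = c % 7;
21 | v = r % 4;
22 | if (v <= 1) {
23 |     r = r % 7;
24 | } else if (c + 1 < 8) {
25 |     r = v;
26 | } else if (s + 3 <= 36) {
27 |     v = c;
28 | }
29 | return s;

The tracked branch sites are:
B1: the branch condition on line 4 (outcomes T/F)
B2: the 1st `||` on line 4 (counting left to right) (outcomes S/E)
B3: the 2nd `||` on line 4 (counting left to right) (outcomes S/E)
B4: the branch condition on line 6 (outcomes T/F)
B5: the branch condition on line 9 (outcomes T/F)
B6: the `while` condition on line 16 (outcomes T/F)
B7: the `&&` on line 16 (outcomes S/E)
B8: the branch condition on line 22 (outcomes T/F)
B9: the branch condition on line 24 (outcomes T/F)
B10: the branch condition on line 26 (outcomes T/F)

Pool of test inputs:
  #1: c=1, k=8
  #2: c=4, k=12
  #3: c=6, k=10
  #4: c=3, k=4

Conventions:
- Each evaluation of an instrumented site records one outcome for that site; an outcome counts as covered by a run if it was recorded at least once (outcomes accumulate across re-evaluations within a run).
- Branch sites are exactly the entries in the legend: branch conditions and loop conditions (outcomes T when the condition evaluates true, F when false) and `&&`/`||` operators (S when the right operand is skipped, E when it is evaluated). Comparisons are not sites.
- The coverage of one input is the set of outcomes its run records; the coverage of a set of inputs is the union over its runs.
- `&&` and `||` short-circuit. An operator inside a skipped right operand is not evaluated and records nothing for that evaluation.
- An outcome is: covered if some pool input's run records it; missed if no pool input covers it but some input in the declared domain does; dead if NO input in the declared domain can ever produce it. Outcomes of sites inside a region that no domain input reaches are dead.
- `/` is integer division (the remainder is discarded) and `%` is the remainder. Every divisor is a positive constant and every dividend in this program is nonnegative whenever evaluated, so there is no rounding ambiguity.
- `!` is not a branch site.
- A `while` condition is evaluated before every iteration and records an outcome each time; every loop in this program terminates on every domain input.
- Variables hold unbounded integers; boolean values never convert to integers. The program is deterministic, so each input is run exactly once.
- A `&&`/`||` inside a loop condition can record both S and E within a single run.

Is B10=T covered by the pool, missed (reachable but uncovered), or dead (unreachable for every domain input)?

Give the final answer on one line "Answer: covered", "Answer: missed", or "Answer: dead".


no pool input records B10=T
but domain input (c=7, k=2) does record it -> reachable, so missed
Answer: missed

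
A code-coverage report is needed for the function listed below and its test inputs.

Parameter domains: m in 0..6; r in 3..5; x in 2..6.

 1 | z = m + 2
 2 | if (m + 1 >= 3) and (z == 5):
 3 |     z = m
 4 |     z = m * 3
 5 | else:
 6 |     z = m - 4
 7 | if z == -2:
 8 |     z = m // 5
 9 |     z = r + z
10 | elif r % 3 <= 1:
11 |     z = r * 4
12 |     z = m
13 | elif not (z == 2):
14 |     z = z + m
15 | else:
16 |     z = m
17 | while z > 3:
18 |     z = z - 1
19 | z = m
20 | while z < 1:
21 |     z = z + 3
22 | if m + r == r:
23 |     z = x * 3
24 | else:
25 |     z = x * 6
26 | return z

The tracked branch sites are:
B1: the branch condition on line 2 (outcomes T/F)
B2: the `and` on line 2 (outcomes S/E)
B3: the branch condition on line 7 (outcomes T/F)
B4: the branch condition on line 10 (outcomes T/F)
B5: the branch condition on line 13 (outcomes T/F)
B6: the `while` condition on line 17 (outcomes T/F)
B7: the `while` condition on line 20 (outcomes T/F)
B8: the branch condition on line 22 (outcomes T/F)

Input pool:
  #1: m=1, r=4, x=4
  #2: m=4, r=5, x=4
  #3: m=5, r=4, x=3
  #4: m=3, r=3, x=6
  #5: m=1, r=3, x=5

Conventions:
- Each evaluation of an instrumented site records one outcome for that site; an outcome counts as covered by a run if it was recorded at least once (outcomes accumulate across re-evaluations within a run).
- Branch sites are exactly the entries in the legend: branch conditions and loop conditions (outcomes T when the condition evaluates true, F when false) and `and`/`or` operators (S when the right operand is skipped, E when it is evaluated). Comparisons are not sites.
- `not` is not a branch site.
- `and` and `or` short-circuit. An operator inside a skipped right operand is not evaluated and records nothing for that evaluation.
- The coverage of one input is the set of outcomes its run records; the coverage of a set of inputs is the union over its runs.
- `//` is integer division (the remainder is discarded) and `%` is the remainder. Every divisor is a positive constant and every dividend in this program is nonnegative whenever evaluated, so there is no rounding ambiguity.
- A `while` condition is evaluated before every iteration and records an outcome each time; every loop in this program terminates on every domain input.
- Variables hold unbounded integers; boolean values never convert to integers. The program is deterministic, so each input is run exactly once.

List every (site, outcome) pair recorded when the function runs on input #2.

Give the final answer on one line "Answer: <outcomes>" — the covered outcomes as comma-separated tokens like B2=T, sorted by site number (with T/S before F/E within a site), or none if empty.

Running input #2 (m=4, r=5, x=4), event by event:
  B2->E, B1->F, B3->F, B4->F, B5->T, B6->T, B6->F, B7->F, B8->F
collecting distinct outcomes: B1=F, B2=E, B3=F, B4=F, B5=T, B6=T, B6=F, B7=F, B8=F

Answer: B1=F, B2=E, B3=F, B4=F, B5=T, B6=T, B6=F, B7=F, B8=F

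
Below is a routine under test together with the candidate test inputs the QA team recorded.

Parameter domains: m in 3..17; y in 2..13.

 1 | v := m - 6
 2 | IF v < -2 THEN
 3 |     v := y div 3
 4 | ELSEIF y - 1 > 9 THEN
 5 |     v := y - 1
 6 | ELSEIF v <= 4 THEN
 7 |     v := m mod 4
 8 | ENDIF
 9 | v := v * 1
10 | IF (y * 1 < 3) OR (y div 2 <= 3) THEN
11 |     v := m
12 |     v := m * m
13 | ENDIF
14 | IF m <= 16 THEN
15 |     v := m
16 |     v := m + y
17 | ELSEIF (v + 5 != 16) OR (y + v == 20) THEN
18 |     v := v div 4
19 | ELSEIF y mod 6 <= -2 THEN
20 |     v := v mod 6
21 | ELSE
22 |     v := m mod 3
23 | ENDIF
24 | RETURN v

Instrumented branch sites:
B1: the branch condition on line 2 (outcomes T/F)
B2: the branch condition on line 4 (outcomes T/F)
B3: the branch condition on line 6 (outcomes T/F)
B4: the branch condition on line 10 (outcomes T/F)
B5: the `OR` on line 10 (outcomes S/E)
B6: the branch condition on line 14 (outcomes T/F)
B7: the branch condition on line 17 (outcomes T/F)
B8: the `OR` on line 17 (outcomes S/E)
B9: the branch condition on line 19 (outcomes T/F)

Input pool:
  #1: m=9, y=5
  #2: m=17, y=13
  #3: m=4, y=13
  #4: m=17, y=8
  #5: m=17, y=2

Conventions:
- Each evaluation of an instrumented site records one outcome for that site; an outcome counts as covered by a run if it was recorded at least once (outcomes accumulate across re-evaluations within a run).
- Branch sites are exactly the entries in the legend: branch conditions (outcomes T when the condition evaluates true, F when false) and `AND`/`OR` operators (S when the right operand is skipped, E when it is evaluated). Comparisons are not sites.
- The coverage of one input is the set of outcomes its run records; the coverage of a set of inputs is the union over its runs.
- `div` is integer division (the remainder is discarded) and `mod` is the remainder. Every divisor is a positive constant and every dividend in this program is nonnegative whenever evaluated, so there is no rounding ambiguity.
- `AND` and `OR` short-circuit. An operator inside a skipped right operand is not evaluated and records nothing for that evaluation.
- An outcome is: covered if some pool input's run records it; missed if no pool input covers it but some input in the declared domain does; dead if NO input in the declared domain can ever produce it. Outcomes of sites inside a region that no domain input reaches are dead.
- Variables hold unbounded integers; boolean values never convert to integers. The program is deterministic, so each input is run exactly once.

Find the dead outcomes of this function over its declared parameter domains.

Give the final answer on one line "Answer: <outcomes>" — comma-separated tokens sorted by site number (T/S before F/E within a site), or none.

checking every outcome against all 180 domain inputs:
  B9=T: never recorded by any domain input -> dead
  reachable outcomes have witnesses, e.g. B1=T (e.g. m=3, y=2), B1=F (e.g. m=4, y=2), B2=T (e.g. m=4, y=11), B2=F (e.g. m=4, y=2)

Answer: B9=T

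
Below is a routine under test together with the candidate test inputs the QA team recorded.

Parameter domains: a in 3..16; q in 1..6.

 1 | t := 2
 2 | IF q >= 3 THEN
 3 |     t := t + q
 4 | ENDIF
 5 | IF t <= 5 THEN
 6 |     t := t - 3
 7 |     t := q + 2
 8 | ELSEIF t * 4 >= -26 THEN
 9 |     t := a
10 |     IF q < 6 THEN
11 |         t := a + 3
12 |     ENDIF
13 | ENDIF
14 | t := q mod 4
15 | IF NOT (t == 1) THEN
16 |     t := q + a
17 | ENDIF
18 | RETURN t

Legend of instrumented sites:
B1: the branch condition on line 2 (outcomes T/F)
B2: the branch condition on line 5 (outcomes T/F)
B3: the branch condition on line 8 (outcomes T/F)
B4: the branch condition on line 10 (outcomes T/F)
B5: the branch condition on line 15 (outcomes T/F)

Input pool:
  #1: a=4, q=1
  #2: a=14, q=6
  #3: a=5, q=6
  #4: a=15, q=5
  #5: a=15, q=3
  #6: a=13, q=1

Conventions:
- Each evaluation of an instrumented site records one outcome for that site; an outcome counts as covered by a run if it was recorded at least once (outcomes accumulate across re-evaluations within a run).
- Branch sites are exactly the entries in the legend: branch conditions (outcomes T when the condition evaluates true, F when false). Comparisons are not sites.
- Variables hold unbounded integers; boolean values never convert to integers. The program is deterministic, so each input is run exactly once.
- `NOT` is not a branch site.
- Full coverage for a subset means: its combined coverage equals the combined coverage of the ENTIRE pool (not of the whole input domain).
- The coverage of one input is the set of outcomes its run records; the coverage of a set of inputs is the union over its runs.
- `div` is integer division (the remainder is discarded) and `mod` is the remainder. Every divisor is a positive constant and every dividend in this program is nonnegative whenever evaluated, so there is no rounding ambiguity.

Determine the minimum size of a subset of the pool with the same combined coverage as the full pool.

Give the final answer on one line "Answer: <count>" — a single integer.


test 1 (a=4, q=1) fires B1->F, B2->T, B5->F; hits B1=F, B2=T, B5=F
test 2 (a=14, q=6) fires B1->T, B2->F, B3->T, B4->F, B5->T; hits B1=T, B2=F, B3=T, B4=F, B5=T
test 3 (a=5, q=6) fires B1->T, B2->F, B3->T, B4->F, B5->T; hits B1=T, B2=F, B3=T, B4=F, B5=T
test 4 (a=15, q=5) fires B1->T, B2->F, B3->T, B4->T, B5->F; hits B1=T, B2=F, B3=T, B4=T, B5=F
test 5 (a=15, q=3) fires B1->T, B2->T, B5->T; hits B1=T, B2=T, B5=T
test 6 (a=13, q=1) fires B1->F, B2->T, B5->F; hits B1=F, B2=T, B5=F
pool-wide coverage (9 outcomes): B1=T, B1=F, B2=T, B2=F, B3=T, B4=T, B4=F, B5=T, B5=F
no size-1 subset reaches all 9 outcomes (best union: 5/9)
no size-2 subset reaches all 9 outcomes (best union: 8/9)
at size 3, {1, 2, 4} reaches all 9 outcomes; every lexicographically earlier size-3 subset fails
Answer: 3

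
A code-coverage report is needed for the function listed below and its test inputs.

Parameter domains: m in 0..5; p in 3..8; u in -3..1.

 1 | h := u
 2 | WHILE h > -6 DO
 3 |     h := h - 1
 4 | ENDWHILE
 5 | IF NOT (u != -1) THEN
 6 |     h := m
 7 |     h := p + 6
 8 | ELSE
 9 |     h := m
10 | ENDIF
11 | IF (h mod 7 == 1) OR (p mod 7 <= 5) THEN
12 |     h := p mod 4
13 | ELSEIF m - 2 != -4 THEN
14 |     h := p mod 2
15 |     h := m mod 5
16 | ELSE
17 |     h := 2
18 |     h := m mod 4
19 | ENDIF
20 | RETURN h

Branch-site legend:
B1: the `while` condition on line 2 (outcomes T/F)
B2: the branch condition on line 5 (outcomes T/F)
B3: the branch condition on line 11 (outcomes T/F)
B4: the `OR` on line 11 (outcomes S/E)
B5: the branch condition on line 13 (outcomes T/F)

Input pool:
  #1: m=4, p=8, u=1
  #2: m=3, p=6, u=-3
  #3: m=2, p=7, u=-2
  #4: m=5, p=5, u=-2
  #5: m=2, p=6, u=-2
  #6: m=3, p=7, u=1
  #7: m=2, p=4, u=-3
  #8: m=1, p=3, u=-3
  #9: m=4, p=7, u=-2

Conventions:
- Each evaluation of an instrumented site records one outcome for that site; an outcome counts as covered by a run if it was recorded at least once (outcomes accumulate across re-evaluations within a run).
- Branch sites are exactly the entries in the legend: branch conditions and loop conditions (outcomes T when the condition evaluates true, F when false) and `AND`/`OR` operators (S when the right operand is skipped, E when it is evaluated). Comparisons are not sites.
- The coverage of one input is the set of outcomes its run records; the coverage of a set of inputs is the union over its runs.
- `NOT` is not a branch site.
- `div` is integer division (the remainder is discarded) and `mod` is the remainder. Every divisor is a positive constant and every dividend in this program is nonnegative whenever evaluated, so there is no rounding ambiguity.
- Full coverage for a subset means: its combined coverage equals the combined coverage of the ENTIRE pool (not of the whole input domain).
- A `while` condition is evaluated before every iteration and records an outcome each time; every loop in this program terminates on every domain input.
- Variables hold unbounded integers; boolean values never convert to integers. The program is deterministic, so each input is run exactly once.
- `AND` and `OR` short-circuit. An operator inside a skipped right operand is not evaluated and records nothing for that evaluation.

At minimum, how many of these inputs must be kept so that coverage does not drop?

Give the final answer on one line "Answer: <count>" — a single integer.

#1 (m=4, p=8, u=1) -> B1->T, B1->T, B1->T, B1->T, B1->T, B1->T, B1->T, B1->F, B2->F, B4->E, B3->T; covered: B1=T, B1=F, B2=F, B3=T, B4=E
#2 (m=3, p=6, u=-3) -> B1->T, B1->T, B1->T, B1->F, B2->F, B4->E, B3->F, B5->T; covered: B1=T, B1=F, B2=F, B3=F, B4=E, B5=T
#3 (m=2, p=7, u=-2) -> B1->T, B1->T, B1->T, B1->T, B1->F, B2->F, B4->E, B3->T; covered: B1=T, B1=F, B2=F, B3=T, B4=E
#4 (m=5, p=5, u=-2) -> B1->T, B1->T, B1->T, B1->T, B1->F, B2->F, B4->E, B3->T; covered: B1=T, B1=F, B2=F, B3=T, B4=E
#5 (m=2, p=6, u=-2) -> B1->T, B1->T, B1->T, B1->T, B1->F, B2->F, B4->E, B3->F, B5->T; covered: B1=T, B1=F, B2=F, B3=F, B4=E, B5=T
#6 (m=3, p=7, u=1) -> B1->T, B1->T, B1->T, B1->T, B1->T, B1->T, B1->T, B1->F, B2->F, B4->E, B3->T; covered: B1=T, B1=F, B2=F, B3=T, B4=E
#7 (m=2, p=4, u=-3) -> B1->T, B1->T, B1->T, B1->F, B2->F, B4->E, B3->T; covered: B1=T, B1=F, B2=F, B3=T, B4=E
#8 (m=1, p=3, u=-3) -> B1->T, B1->T, B1->T, B1->F, B2->F, B4->S, B3->T; covered: B1=T, B1=F, B2=F, B3=T, B4=S
#9 (m=4, p=7, u=-2) -> B1->T, B1->T, B1->T, B1->T, B1->F, B2->F, B4->E, B3->T; covered: B1=T, B1=F, B2=F, B3=T, B4=E
pool-wide coverage (8 outcomes): B1=T, B1=F, B2=F, B3=T, B3=F, B4=S, B4=E, B5=T
checked all size-1 subsets: none covers 8 outcomes (max 6/8)
the canonical winner is {2, 8}: size 2, full 8-outcome coverage, earliest index list among size-2 covers

Answer: 2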